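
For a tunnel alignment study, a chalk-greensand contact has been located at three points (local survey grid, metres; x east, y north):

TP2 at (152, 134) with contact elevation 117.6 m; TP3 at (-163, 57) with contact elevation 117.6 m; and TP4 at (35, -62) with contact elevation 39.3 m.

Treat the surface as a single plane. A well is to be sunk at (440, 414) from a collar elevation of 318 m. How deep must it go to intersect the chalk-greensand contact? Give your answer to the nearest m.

Let the plane be z = a·x + b·y + c.
TP3−TP2: −315a − 77b = 0;  TP4−TP2: −117a − 196b = −78.3.
Solving gives a = −0.11434, b = 0.46774.
Then c = 117.6 − a·152 − b·134 = 72.30.
At (440, 414): z_contact = −50.3 + 193.6 + 72.30 = 215.6 m.
Depth below ground = 318 − 215.6 = 102 m.

102 m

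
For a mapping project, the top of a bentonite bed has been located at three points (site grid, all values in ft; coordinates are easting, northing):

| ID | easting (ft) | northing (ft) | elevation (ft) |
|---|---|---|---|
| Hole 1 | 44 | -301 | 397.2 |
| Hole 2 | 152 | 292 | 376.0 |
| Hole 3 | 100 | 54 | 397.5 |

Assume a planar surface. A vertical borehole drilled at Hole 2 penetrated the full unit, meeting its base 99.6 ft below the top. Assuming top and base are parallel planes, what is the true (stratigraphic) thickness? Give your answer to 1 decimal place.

Two edge vectors: Hole 1→Hole 2 = (108, 593, -21.2), Hole 1→Hole 3 = (56, 355, 0.3).
Normal n = (Hole 1→Hole 2) × (Hole 1→Hole 3) = (7703.9, -1219.6, 5132).
So ∂z/∂easting = −n_x/n_z = −1.50115 and ∂z/∂northing = −n_y/n_z = 0.23765.
|∇z| = √(a²+b²) = 1.51984, so dip δ = arctan(1.51984) = 56.66°.
True thickness = vertical thickness × cos δ = 99.6 × cos 56.66° = 54.7 ft.

54.7 ft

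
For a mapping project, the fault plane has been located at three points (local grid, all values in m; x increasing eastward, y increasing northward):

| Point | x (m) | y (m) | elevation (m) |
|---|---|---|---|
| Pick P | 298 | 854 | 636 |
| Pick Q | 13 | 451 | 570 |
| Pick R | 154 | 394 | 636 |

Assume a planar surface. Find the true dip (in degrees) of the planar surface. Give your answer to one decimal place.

Let the plane be z = a·x + b·y + c.
Pick Q−Pick P: −285a − 403b = −66;  Pick R−Pick P: −144a − 460b = 0.
Solving gives a = 0.41550, b = −0.13007.
Gradient magnitude |∇z| = √(a² + b²) = √(0.17264 + 0.01692) = 0.43539.
True dip = arctan(0.43539) = 23.5°, dipping toward WNW (azimuth ≈ 287°).

23.5°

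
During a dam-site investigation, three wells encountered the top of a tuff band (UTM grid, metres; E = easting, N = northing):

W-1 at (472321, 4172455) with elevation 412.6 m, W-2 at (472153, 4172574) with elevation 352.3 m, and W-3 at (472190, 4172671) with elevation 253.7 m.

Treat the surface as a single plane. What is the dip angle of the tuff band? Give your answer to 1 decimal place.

Let the plane be z = a·E + b·N + c.
W-2−W-1: −168a + 119b = −60.3;  W-3−W-1: −131a + 216b = −158.9.
Solving gives a = −0.28428, b = −0.90806.
Gradient magnitude |∇z| = √(a² + b²) = √(0.08081 + 0.82457) = 0.95152.
True dip = arctan(0.95152) = 43.6°, dipping toward NNE (azimuth ≈ 017°).

43.6°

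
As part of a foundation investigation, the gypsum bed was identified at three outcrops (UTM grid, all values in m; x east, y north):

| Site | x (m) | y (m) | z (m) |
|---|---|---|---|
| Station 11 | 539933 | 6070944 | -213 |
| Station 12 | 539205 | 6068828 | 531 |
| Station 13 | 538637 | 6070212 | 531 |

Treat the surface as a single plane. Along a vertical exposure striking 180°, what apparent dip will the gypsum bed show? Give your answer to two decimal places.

10.83°

Let the plane be z = a·x + b·y + c.
Station 12−Station 11: −728a − 2116b = 744;  Station 13−Station 11: −1296a − 732b = 744.
Solving gives a = −0.46604, b = −0.19127.
Unit vector along 180° is (sin 180°, cos 180°) = (0.0000, -1.0000).
Slope in that direction = a·(0.0000) + b·(-1.0000) = 0.19127.
Apparent dip = arctan|0.19127| = 10.83° (true dip is 26.7°, so apparent ≤ true as expected).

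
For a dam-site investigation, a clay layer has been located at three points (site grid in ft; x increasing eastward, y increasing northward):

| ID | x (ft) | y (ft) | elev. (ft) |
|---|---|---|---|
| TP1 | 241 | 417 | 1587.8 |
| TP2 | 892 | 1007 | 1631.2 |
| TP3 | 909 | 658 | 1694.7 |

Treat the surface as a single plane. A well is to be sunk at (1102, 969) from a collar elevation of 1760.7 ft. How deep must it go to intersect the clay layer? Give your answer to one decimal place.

Let the plane be z = a·x + b·y + c.
TP2−TP1: 651a + 590b = 43.4;  TP3−TP1: 668a + 241b = 106.9.
Solving gives a = 0.221776, b = −0.171146.
Then c = 1587.8 − a·241 − b·417 = 1605.72.
At (1102, 969): z_contact = 244.40 − 165.84 + 1605.72 = 1684.28 ft.
Depth below ground = 1760.7 − 1684.28 = 76.4 ft.

76.4 ft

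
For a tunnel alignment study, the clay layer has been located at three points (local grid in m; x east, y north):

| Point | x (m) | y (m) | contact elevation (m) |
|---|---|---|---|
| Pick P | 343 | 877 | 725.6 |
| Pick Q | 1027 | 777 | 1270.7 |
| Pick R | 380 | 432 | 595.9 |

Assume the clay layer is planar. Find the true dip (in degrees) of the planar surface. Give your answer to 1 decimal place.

42.7°

Let the plane be z = a·x + b·y + c.
Pick Q−Pick P: 684a − 100b = 545.1;  Pick R−Pick P: 37a − 445b = −129.7.
Solving gives a = 0.84987, b = 0.36212.
Gradient magnitude |∇z| = √(a² + b²) = √(0.72228 + 0.13113) = 0.92381.
True dip = arctan(0.92381) = 42.7°, dipping toward WSW (azimuth ≈ 247°).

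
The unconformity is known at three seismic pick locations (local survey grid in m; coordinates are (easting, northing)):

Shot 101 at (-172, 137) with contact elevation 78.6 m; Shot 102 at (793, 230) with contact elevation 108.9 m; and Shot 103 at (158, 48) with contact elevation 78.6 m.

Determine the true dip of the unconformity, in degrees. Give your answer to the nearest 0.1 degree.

5.1°

Two edge vectors: Shot 101→Shot 102 = (965, 93, 30.3), Shot 101→Shot 103 = (330, -89, 0).
Normal n = (Shot 101→Shot 102) × (Shot 101→Shot 103) = (2696.7, 9999, -116575).
So ∂z/∂E = −n_x/n_z = 0.02313 and ∂z/∂N = −n_y/n_z = 0.08577.
Gradient magnitude |∇z| = √(a² + b²) = √(0.00054 + 0.00736) = 0.08884.
True dip = arctan(0.08884) = 5.1°, dipping toward SSW (azimuth ≈ 195°).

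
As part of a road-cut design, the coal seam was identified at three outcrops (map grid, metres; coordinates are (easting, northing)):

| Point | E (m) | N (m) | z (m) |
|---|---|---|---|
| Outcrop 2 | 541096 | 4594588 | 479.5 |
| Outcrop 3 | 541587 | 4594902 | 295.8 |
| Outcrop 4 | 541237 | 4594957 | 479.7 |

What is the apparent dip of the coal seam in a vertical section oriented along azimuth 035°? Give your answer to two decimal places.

7.33°

Let the plane be z = a·E + b·N + c.
Outcrop 3−Outcrop 2: 491a + 314b = −183.7;  Outcrop 4−Outcrop 2: 141a + 369b = 0.2.
Solving gives a = −0.49559, b = 0.18991.
Unit vector along 035° is (sin 35°, cos 35°) = (0.5736, 0.8192).
Slope in that direction = a·(0.5736) + b·(0.8192) = −0.12869.
Apparent dip = arctan|0.12869| = 7.33° (true dip is 28.0°, so apparent ≤ true as expected).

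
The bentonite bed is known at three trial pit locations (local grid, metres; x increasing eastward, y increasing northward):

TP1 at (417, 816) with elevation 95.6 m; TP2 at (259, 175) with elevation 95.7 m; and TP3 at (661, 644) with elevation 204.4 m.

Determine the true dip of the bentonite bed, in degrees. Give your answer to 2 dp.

Let the plane be z = a·x + b·y + c.
TP2−TP1: −158a − 641b = 0.1;  TP3−TP1: 244a − 172b = 108.8.
Solving gives a = 0.37980, b = −0.09377.
Gradient magnitude |∇z| = √(a² + b²) = √(0.14425 + 0.00879) = 0.39120.
True dip = arctan(0.39120) = 21.37°, dipping toward WNW (azimuth ≈ 284°).

21.37°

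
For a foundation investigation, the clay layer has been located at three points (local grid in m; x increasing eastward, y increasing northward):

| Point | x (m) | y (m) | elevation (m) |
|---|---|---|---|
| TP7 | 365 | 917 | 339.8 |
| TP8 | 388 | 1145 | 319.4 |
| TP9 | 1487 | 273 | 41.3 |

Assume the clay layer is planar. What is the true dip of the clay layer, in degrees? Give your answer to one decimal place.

17.0°

Let the plane be z = a·x + b·y + c.
TP8−TP7: 23a + 228b = −20.4;  TP9−TP7: 1122a − 644b = −298.5.
Solving gives a = −0.30003, b = −0.05921.
Gradient magnitude |∇z| = √(a² + b²) = √(0.09002 + 0.00351) = 0.30581.
True dip = arctan(0.30581) = 17.0°, dipping toward E (azimuth ≈ 079°).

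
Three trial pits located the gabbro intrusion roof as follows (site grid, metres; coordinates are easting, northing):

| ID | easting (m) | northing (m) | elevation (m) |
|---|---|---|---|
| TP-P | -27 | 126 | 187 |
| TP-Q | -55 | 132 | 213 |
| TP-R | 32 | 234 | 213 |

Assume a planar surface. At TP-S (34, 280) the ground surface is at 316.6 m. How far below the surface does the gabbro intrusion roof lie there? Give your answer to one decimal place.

Two edge vectors: TP-P→TP-Q = (-28, 6, 26), TP-P→TP-R = (59, 108, 26).
Normal n = (TP-P→TP-Q) × (TP-P→TP-R) = (-2652, 2262, -3378).
So ∂z/∂easting = −n_x/n_z = −0.78508 and ∂z/∂northing = −n_y/n_z = 0.66963.
Intercept c from TP-P: 187 − 21.20 − 84.37 = 81.43.
At (34, 280): z_contact = −26.69 + 187.50 + 81.43 = 242.23 m.
Depth below ground = 316.6 − 242.23 = 74.4 m.

74.4 m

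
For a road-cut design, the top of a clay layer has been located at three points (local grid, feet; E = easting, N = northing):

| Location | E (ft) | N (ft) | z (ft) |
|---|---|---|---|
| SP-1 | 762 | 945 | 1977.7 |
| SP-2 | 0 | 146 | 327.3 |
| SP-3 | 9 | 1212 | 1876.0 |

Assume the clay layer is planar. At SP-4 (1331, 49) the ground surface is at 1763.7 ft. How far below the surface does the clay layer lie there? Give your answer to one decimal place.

714.0 ft

Let the plane be z = a·E + b·N + c.
SP-2−SP-1: −762a − 799b = −1650.4;  SP-3−SP-1: −753a + 267b = −101.7.
Solving gives a = 0.648260, b = 1.447341.
Then c = 1977.7 − a·762 − b·945 = 115.99.
At (1331, 49): z_contact = 862.83 + 70.92 + 115.99 = 1049.74 ft.
Depth below ground = 1763.7 − 1049.74 = 714.0 ft.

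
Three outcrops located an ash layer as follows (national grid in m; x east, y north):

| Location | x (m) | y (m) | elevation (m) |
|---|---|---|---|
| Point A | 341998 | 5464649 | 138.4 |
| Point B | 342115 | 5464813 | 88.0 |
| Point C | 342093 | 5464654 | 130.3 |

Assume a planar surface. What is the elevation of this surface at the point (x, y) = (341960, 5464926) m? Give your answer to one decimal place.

Two edge vectors: Point A→Point B = (117, 164, -50.4), Point A→Point C = (95, 5, -8.1).
Normal n = (Point A→Point B) × (Point A→Point C) = (-1076.4, -3840.3, -14995).
So ∂z/∂x = −n_x/n_z = −0.071783928 and ∂z/∂y = −n_y/n_z = −0.256105368.
Intercept c from Point A: 138.4 + 24549.96 + 1399525.95 = 1424214.31.
At (341960, 5464926): z = −24547.2 − 1399596.9 + 1424214.31 = 70.2 m.

70.2 m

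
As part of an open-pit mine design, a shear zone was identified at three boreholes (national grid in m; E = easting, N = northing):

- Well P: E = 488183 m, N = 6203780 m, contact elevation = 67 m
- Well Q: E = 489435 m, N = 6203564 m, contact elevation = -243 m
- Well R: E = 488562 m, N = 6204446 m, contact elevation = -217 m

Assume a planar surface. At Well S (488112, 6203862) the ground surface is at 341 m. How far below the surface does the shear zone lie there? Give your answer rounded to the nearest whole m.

Let the plane be z = a·E + b·N + c.
Well Q−Well P: 1252a − 216b = −310;  Well R−Well P: 379a + 666b = −284.
Solving gives a = −0.29245951, b = −0.25999677.
Then c = 67 − a·488183 − b·6203780 = 1755803.51.
At (488112, 6203862): z_contact = −142753.0 − 1612984.1 + 1755803.51 = 66.4 m.
Depth below ground = 341 − 66.4 = 275 m.

275 m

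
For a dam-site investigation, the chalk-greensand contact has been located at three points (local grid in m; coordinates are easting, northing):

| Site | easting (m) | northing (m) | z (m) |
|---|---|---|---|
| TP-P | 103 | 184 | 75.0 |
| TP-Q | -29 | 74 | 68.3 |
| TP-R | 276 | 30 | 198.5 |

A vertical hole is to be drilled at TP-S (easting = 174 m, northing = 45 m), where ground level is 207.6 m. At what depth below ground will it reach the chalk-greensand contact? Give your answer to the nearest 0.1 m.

Two edge vectors: TP-P→TP-Q = (-132, -110, -6.7), TP-P→TP-R = (173, -154, 123.5).
Normal n = (TP-P→TP-Q) × (TP-P→TP-R) = (-14616.8, 15142.9, 39358).
So ∂z/∂easting = −n_x/n_z = 0.37138 and ∂z/∂northing = −n_y/n_z = −0.38475.
Intercept c from TP-P: 75 − 38.25 + 70.79 = 107.54.
At (174, 45): z_contact = 64.62 − 17.31 + 107.54 = 154.85 m.
Depth below ground = 207.6 − 154.85 = 52.8 m.

52.8 m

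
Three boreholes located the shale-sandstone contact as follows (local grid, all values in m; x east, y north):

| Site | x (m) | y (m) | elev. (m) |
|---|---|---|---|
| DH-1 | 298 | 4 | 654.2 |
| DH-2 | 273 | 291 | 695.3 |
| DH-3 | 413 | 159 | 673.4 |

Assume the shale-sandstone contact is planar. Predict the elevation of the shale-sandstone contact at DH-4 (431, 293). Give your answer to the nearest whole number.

692 m

Let the plane be z = a·x + b·y + c.
DH-2−DH-1: −25a + 287b = 41.1;  DH-3−DH-1: 115a + 155b = 19.2.
Solving gives a = −0.02332, b = 0.14117.
Then c = 654.2 − a·298 − b·4 = 660.59.
At (431, 293): z = −10.1 + 41.4 + 660.59 = 691.9 m.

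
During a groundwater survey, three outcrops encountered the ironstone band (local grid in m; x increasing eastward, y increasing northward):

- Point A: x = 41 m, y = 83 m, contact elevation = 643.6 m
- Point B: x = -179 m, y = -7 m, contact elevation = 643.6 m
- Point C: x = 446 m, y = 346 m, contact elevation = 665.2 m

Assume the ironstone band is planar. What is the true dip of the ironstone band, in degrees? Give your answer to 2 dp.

Let the plane be z = a·x + b·y + c.
Point B−Point A: −220a − 90b = 0;  Point C−Point A: 405a + 263b = 21.6.
Solving gives a = −0.09080, b = 0.22195.
Gradient magnitude |∇z| = √(a² + b²) = √(0.00824 + 0.04926) = 0.23981.
True dip = arctan(0.23981) = 13.49°, dipping toward SSE (azimuth ≈ 158°).

13.49°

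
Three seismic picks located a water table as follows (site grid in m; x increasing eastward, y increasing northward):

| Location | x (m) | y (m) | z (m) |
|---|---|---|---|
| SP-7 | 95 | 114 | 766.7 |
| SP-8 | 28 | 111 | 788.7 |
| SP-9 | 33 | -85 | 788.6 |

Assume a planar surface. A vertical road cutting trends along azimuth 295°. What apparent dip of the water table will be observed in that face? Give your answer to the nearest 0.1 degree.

Let the plane be z = a·x + b·y + c.
SP-8−SP-7: −67a − 3b = 22;  SP-9−SP-7: −62a − 199b = 21.9.
Solving gives a = −0.32801, b = −0.00786.
Unit vector along 295° is (sin 295°, cos 295°) = (-0.9063, 0.4226).
Slope in that direction = a·(-0.9063) + b·(0.4226) = 0.29395.
Apparent dip = arctan|0.29395| = 16.4° (true dip is 18.2°, so apparent ≤ true as expected).

16.4°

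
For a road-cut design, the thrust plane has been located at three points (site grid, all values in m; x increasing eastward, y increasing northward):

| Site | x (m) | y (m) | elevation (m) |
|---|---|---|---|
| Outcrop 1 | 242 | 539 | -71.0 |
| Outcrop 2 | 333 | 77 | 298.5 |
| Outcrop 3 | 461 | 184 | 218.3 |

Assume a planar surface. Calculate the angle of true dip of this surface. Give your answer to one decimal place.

38.4°

Let the plane be z = a·x + b·y + c.
Outcrop 2−Outcrop 1: 91a − 462b = 369.5;  Outcrop 3−Outcrop 1: 219a − 355b = 289.3.
Solving gives a = 0.03607, b = −0.79268.
Gradient magnitude |∇z| = √(a² + b²) = √(0.00130 + 0.62834) = 0.79350.
True dip = arctan(0.79350) = 38.4°, dipping toward N (azimuth ≈ 357°).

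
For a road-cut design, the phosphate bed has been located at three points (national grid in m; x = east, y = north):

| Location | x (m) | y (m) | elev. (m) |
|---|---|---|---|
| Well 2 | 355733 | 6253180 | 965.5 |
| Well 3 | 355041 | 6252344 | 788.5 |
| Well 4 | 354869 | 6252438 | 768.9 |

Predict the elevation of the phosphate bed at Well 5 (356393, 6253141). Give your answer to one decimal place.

1066.7 m

Let the plane be z = a·x + b·y + c.
Well 3−Well 2: −692a − 836b = −177;  Well 4−Well 2: −864a − 742b = −196.6.
Solving gives a = 0.158128711, b = 0.080831258.
Then c = 965.5 − a·355733 − b·6253180 = −560738.51.
At (356393, 6253141): z = 56356.0 + 505449.3 − 560738.51 = 1066.7 m.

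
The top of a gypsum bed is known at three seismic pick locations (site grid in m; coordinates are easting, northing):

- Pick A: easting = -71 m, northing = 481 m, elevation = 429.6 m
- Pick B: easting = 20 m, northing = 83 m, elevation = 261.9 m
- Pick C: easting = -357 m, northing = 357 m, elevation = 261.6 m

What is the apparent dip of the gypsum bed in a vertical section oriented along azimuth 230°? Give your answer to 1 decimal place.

Two edge vectors: Pick A→Pick B = (91, -398, -167.7), Pick A→Pick C = (-286, -124, -168).
Normal n = (Pick A→Pick B) × (Pick A→Pick C) = (46069.2, 63250.2, -125112).
So ∂z/∂easting = −n_x/n_z = 0.36822 and ∂z/∂northing = −n_y/n_z = 0.50555.
Unit vector along 230° is (sin 230°, cos 230°) = (-0.7660, -0.6428).
Slope in that direction = a·(-0.7660) + b·(-0.6428) = −0.60704.
Apparent dip = arctan|0.60704| = 31.3° (true dip is 32.0°, so apparent ≤ true as expected).

31.3°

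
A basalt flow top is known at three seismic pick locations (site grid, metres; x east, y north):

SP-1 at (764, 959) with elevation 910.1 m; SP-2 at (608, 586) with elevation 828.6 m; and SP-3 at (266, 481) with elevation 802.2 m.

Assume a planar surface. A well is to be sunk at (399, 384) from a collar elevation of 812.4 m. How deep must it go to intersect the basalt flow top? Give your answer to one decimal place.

29.4 m

Let the plane be z = a·x + b·y + c.
SP-2−SP-1: −156a − 373b = −81.5;  SP-3−SP-1: −498a − 478b = −107.9.
Solving gives a = 0.01160, b = 0.21365.
Then c = 910.1 − a·764 − b·959 = 696.35.
At (399, 384): z_contact = 4.63 + 82.04 + 696.35 = 783.02 m.
Depth below ground = 812.4 − 783.02 = 29.4 m.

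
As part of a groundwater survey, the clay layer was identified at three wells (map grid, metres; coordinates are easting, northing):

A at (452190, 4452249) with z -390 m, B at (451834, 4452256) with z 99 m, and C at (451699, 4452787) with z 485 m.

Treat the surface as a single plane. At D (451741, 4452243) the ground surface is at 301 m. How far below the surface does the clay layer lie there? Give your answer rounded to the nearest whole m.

80 m

Two edge vectors: A→B = (-356, 7, 489), A→C = (-491, 538, 875).
Normal n = (A→B) × (A→C) = (-256957, 71401, -188091).
So ∂z/∂easting = −n_x/n_z = −1.36613129 and ∂z/∂northing = −n_y/n_z = 0.37960881.
Intercept c from A: -390 + 617750.91 − 1690112.93 = −1072752.02.
At (451741, 4452243): z_contact = −617137.5 + 1690110.7 − 1072752.02 = 221.1 m.
Depth below ground = 301 − 221.1 = 80 m.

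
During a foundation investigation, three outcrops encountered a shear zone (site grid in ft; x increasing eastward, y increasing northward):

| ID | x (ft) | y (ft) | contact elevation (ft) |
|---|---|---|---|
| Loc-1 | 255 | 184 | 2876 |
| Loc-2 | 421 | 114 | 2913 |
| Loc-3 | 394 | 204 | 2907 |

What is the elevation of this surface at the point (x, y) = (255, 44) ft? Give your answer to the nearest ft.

Two edge vectors: Loc-1→Loc-2 = (166, -70, 37), Loc-1→Loc-3 = (139, 20, 31).
Normal n = (Loc-1→Loc-2) × (Loc-1→Loc-3) = (-2910, -3, 13050).
So ∂z/∂x = −n_x/n_z = 0.22299 and ∂z/∂y = −n_y/n_z = 0.00023.
Intercept c from Loc-1: 2876 − 56.86 − 0.04 = 2819.10.
At (255, 44): z = 56.9 + 0.0 + 2819.10 = 2876.0 ft.

2876 ft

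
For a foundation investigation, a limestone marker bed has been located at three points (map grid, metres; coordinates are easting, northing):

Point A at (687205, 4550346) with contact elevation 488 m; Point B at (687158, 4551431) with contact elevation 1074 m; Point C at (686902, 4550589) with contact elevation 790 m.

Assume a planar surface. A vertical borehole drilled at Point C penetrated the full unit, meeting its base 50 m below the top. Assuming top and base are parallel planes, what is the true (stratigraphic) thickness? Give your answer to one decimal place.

39.5 m

Let the plane be z = a·easting + b·northing + c.
Point B−Point A: −47a + 1085b = 586;  Point C−Point A: −303a + 243b = 302.
Solving gives a = −0.58384, b = 0.51480.
|∇z| = √(a²+b²) = 0.77839, so dip δ = arctan(0.77839) = 37.90°.
True thickness = vertical thickness × cos δ = 50 × cos 37.90° = 39.5 m.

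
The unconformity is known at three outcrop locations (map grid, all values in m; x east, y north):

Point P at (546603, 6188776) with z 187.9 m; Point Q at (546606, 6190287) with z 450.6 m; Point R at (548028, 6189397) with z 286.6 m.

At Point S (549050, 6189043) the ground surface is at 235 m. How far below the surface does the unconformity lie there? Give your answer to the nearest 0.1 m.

Let the plane be z = a·x + b·y + c.
Point Q−Point P: 3a + 1511b = 262.7;  Point R−Point P: 1425a + 621b = 98.7.
Solving gives a = −0.006508122, b = 0.173871293.
Then c = 187.9 − a·546603 − b·6188776 = −1072305.23.
At (549050, 6189043): z_contact = −3573.28 + 1076096.91 − 1072305.23 = 218.40 m.
Depth below ground = 235 − 218.40 = 16.6 m.

16.6 m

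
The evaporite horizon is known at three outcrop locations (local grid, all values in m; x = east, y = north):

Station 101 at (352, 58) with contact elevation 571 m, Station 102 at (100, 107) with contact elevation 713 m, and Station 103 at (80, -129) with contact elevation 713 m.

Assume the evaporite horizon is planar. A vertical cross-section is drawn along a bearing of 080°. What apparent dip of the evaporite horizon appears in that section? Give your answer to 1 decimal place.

Let the plane be z = a·x + b·y + c.
Station 102−Station 101: −252a + 49b = 142;  Station 103−Station 101: −272a − 187b = 142.
Solving gives a = −0.55436, b = 0.04698.
Unit vector along 080° is (sin 80°, cos 80°) = (0.9848, 0.1736).
Slope in that direction = a·(0.9848) + b·(0.1736) = −0.53778.
Apparent dip = arctan|0.53778| = 28.3° (true dip is 29.1°, so apparent ≤ true as expected).

28.3°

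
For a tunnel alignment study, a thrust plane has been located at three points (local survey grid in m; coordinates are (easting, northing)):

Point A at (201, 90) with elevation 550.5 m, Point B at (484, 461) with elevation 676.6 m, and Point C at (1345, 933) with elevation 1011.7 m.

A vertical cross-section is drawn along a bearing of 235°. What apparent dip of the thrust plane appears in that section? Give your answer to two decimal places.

18.16°

Two edge vectors: Point A→Point B = (283, 371, 126.1), Point A→Point C = (1144, 843, 461.2).
Normal n = (Point A→Point B) × (Point A→Point C) = (64802.9, 13738.8, -185855).
So ∂z/∂E = −n_x/n_z = 0.34867 and ∂z/∂N = −n_y/n_z = 0.07392.
Unit vector along 235° is (sin 235°, cos 235°) = (-0.8192, -0.5736).
Slope in that direction = a·(-0.8192) + b·(-0.5736) = −0.32802.
Apparent dip = arctan|0.32802| = 18.16° (true dip is 19.6°, so apparent ≤ true as expected).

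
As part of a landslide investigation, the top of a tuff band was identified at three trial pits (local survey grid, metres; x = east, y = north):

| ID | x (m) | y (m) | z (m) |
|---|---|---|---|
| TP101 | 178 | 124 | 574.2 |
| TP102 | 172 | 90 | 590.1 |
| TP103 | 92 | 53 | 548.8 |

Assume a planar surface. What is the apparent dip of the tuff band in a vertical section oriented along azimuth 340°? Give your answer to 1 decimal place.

40.2°

Let the plane be z = a·x + b·y + c.
TP102−TP101: −6a − 34b = 15.9;  TP103−TP101: −86a − 71b = −25.4.
Solving gives a = 0.79764, b = −0.60841.
Unit vector along 340° is (sin 340°, cos 340°) = (-0.3420, 0.9397).
Slope in that direction = a·(-0.3420) + b·(0.9397) = −0.84452.
Apparent dip = arctan|0.84452| = 40.2° (true dip is 45.1°, so apparent ≤ true as expected).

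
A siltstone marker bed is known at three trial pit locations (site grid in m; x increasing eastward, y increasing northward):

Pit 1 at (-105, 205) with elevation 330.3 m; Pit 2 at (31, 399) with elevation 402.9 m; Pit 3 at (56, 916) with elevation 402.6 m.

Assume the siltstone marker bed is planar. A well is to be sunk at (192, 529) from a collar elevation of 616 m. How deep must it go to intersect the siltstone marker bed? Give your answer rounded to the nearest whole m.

Two edge vectors: Pit 1→Pit 2 = (136, 194, 72.6), Pit 1→Pit 3 = (161, 711, 72.3).
Normal n = (Pit 1→Pit 2) × (Pit 1→Pit 3) = (-37592.4, 1855.8, 65462).
So ∂z/∂x = −n_x/n_z = 0.57426 and ∂z/∂y = −n_y/n_z = −0.02835.
Intercept c from Pit 1: 330.3 + 60.30 + 5.81 = 396.41.
At (192, 529): z_contact = 110.3 − 15.0 + 396.41 = 491.7 m.
Depth below ground = 616 − 491.7 = 124 m.

124 m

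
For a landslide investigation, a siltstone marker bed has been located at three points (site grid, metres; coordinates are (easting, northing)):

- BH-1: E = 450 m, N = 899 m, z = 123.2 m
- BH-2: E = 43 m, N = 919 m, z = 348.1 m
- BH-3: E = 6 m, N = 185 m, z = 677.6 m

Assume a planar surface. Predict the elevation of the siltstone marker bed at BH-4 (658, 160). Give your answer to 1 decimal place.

Let the plane be z = a·E + b·N + c.
BH-2−BH-1: −407a + 20b = 224.9;  BH-3−BH-1: −444a − 714b = 554.4.
Solving gives a = −0.57322, b = −0.42001.
Then c = 123.2 − a·450 − b·899 = 758.74.
At (658, 160): z = −377.2 − 67.2 + 758.74 = 314.4 m.

314.4 m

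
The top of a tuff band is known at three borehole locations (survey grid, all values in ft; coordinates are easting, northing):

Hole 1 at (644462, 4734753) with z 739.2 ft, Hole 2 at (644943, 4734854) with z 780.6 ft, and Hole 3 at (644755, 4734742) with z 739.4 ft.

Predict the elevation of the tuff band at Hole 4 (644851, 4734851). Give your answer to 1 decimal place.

Let the plane be z = a·easting + b·northing + c.
Hole 2−Hole 1: 481a + 101b = 41.4;  Hole 3−Hole 1: 293a − 11b = 0.2.
Solving gives a = 0.013633758, b = 0.344971907.
Then c = 739.2 − a·644462 − b·4734753 = −1641404.01.
At (644851, 4734851): z = 8791.7 + 1633390.6 − 1641404.01 = 778.3 ft.

778.3 ft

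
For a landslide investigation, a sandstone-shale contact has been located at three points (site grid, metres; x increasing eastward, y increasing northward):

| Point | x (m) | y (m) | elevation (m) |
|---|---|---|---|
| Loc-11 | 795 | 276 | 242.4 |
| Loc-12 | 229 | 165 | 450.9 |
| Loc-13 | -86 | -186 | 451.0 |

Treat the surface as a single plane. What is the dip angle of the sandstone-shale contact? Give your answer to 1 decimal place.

31.0°

Let the plane be z = a·x + b·y + c.
Loc-12−Loc-11: −566a − 111b = 208.5;  Loc-13−Loc-11: −881a − 462b = 208.6.
Solving gives a = −0.44699, b = 0.40086.
Gradient magnitude |∇z| = √(a² + b²) = √(0.19980 + 0.16069) = 0.60040.
True dip = arctan(0.60040) = 31.0°, dipping toward SE (azimuth ≈ 132°).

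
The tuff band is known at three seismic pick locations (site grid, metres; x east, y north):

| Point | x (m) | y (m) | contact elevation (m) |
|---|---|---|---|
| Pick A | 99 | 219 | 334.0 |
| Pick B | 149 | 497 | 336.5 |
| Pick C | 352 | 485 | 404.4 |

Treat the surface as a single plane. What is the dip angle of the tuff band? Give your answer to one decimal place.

Two edge vectors: Pick A→Pick B = (50, 278, 2.5), Pick A→Pick C = (253, 266, 70.4).
Normal n = (Pick A→Pick B) × (Pick A→Pick C) = (18906.2, -2887.5, -57034).
So ∂z/∂x = −n_x/n_z = 0.33149 and ∂z/∂y = −n_y/n_z = −0.05063.
Gradient magnitude |∇z| = √(a² + b²) = √(0.10989 + 0.00256) = 0.33533.
True dip = arctan(0.33533) = 18.5°, dipping toward W (azimuth ≈ 279°).

18.5°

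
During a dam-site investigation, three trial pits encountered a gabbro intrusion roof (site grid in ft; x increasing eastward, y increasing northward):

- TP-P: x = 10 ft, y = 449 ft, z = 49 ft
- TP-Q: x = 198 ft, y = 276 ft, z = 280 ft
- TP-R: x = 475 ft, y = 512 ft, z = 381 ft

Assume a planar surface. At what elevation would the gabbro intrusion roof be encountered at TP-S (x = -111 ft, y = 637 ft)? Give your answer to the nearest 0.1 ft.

-137.1 ft

Let the plane be z = a·x + b·y + c.
TP-Q−TP-P: 188a − 173b = 231;  TP-R−TP-P: 465a + 63b = 332.
Solving gives a = 0.78004, b = −0.48759.
Then c = 49 − a·10 − b·449 = 260.13.
At (-111, 637): z = −86.6 − 310.6 + 260.13 = -137.1 ft.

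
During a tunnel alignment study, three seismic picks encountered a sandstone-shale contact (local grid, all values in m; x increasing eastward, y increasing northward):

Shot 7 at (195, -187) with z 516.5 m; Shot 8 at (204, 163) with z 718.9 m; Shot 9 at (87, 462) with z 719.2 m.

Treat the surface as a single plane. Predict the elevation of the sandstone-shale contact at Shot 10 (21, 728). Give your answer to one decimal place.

Let the plane be z = a·x + b·y + c.
Shot 8−Shot 7: 9a + 350b = 202.4;  Shot 9−Shot 7: −108a + 649b = 202.7.
Solving gives a = 1.38431, b = 0.54269.
Then c = 516.5 − a·195 − b·-187 = 348.04.
At (21, 728): z = 29.1 + 395.1 + 348.04 = 772.2 m.

772.2 m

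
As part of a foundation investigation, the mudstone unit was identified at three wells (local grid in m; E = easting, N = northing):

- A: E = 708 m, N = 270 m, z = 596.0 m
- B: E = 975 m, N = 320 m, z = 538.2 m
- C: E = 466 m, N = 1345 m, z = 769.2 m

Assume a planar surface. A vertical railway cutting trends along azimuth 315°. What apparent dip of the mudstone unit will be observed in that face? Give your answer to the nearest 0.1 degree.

13.7°

Let the plane be z = a·E + b·N + c.
B−A: 267a + 50b = −57.8;  C−A: −242a + 1075b = 173.2.
Solving gives a = −0.23667, b = 0.10784.
Unit vector along 315° is (sin 315°, cos 315°) = (-0.7071, 0.7071).
Slope in that direction = a·(-0.7071) + b·(0.7071) = 0.24361.
Apparent dip = arctan|0.24361| = 13.7° (true dip is 14.6°, so apparent ≤ true as expected).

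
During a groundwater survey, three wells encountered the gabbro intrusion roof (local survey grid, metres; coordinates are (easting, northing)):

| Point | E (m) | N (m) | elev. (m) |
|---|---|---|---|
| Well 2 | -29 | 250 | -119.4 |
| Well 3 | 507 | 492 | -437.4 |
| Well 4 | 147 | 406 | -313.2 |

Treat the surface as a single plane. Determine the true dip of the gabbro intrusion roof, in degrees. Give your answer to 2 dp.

Let the plane be z = a·E + b·N + c.
Well 3−Well 2: 536a + 242b = −318;  Well 4−Well 2: 176a + 156b = −193.8.
Solving gives a = −0.06602, b = −1.16782.
Gradient magnitude |∇z| = √(a² + b²) = √(0.00436 + 1.36381) = 1.16969.
True dip = arctan(1.16969) = 49.47°, dipping toward N (azimuth ≈ 003°).

49.47°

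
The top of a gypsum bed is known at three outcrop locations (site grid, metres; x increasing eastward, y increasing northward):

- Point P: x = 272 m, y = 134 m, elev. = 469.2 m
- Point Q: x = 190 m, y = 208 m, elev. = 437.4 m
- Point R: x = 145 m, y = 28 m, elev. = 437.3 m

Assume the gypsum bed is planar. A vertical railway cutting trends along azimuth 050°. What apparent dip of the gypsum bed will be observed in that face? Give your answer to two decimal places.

10.88°

Let the plane be z = a·x + b·y + c.
Point Q−Point P: −82a + 74b = −31.8;  Point R−Point P: −127a − 106b = −31.9.
Solving gives a = 0.31683, b = −0.07865.
Unit vector along 050° is (sin 50°, cos 50°) = (0.7660, 0.6428).
Slope in that direction = a·(0.7660) + b·(0.6428) = 0.19215.
Apparent dip = arctan|0.19215| = 10.88° (true dip is 18.1°, so apparent ≤ true as expected).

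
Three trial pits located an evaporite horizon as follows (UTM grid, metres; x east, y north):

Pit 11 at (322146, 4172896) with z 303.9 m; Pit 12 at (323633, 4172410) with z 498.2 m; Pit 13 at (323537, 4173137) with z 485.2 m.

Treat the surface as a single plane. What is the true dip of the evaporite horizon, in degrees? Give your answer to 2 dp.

7.43°

Let the plane be z = a·x + b·y + c.
Pit 12−Pit 11: 1487a − 486b = 194.3;  Pit 13−Pit 11: 1391a + 241b = 181.3.
Solving gives a = 0.13045, b = −0.00066.
Gradient magnitude |∇z| = √(a² + b²) = √(0.01702 + 0.00000) = 0.13045.
True dip = arctan(0.13045) = 7.43°, dipping toward W (azimuth ≈ 270°).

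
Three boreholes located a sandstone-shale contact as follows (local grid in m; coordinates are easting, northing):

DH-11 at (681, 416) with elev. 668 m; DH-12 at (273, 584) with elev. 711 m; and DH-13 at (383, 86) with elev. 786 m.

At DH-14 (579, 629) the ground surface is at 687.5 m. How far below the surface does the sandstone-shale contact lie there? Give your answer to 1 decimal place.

41.5 m

Two edge vectors: DH-11→DH-12 = (-408, 168, 43), DH-11→DH-13 = (-298, -330, 118).
Normal n = (DH-11→DH-12) × (DH-11→DH-13) = (34014, 35330, 184704).
So ∂z/∂easting = −n_x/n_z = −0.18415 and ∂z/∂northing = −n_y/n_z = −0.19128.
Intercept c from DH-11: 668 + 125.41 + 79.57 = 872.98.
At (579, 629): z_contact = −106.63 − 120.31 + 872.98 = 646.04 m.
Depth below ground = 687.5 − 646.04 = 41.5 m.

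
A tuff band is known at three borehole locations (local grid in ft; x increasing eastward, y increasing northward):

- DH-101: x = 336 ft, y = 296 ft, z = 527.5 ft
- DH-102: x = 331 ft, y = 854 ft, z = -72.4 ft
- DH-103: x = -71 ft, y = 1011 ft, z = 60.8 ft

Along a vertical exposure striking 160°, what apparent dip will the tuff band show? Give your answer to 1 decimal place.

Two edge vectors: DH-101→DH-102 = (-5, 558, -599.9), DH-101→DH-103 = (-407, 715, -466.7).
Normal n = (DH-101→DH-102) × (DH-101→DH-103) = (168509.9, 241825.8, 223531).
So ∂z/∂x = −n_x/n_z = −0.75385 and ∂z/∂y = −n_y/n_z = −1.08184.
Unit vector along 160° is (sin 160°, cos 160°) = (0.3420, -0.9397).
Slope in that direction = a·(0.3420) + b·(-0.9397) = 0.75877.
Apparent dip = arctan|0.75877| = 37.2° (true dip is 52.8°, so apparent ≤ true as expected).

37.2°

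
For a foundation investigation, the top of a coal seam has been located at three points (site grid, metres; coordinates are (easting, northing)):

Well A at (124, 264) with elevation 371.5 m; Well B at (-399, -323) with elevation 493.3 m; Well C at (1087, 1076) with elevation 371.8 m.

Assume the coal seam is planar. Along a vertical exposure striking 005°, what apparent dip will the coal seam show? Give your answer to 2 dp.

37.62°

Two edge vectors: Well A→Well B = (-523, -587, 121.8), Well A→Well C = (963, 812, 0.3).
Normal n = (Well A→Well B) × (Well A→Well C) = (-99077.7, 117450.3, 140605).
So ∂z/∂E = −n_x/n_z = 0.70465 and ∂z/∂N = −n_y/n_z = −0.83532.
Unit vector along 005° is (sin 5°, cos 5°) = (0.0872, 0.9962).
Slope in that direction = a·(0.0872) + b·(0.9962) = −0.77073.
Apparent dip = arctan|0.77073| = 37.62° (true dip is 47.5°, so apparent ≤ true as expected).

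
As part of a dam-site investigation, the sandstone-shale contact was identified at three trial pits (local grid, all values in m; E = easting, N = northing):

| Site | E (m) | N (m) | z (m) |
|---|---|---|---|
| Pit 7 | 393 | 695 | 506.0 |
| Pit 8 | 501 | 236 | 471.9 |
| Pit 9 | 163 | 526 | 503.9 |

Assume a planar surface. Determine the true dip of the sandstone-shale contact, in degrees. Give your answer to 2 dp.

4.34°

Two edge vectors: Pit 7→Pit 8 = (108, -459, -34.1), Pit 7→Pit 9 = (-230, -169, -2.1).
Normal n = (Pit 7→Pit 8) × (Pit 7→Pit 9) = (-4799, 8069.8, -123822).
So ∂z/∂E = −n_x/n_z = −0.03876 and ∂z/∂N = −n_y/n_z = 0.06517.
Gradient magnitude |∇z| = √(a² + b²) = √(0.00150 + 0.00425) = 0.07583.
True dip = arctan(0.07583) = 4.34°, dipping toward SSE (azimuth ≈ 149°).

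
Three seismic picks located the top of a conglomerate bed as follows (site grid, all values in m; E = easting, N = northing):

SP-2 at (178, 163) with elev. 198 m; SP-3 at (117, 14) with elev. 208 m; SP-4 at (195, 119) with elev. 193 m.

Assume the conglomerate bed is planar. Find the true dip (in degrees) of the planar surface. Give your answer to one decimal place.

Two edge vectors: SP-2→SP-3 = (-61, -149, 10), SP-2→SP-4 = (17, -44, -5).
Normal n = (SP-2→SP-3) × (SP-2→SP-4) = (1185, -135, 5217).
So ∂z/∂E = −n_x/n_z = −0.22714 and ∂z/∂N = −n_y/n_z = 0.02588.
Gradient magnitude |∇z| = √(a² + b²) = √(0.05159 + 0.00067) = 0.22861.
True dip = arctan(0.22861) = 12.9°, dipping toward E (azimuth ≈ 096°).

12.9°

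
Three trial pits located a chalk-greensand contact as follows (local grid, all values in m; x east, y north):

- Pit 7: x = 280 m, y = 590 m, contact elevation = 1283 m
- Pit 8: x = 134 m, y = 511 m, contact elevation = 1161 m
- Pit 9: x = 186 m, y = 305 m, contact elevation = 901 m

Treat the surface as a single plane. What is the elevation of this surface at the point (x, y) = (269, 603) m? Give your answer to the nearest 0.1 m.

1298.4 m

Two edge vectors: Pit 7→Pit 8 = (-146, -79, -122), Pit 7→Pit 9 = (-94, -285, -382).
Normal n = (Pit 7→Pit 8) × (Pit 7→Pit 9) = (-4592, -44304, 34184).
So ∂z/∂x = −n_x/n_z = 0.13433 and ∂z/∂y = −n_y/n_z = 1.29604.
Intercept c from Pit 7: 1283 − 37.61 − 764.67 = 480.72.
At (269, 603): z = 36.1 + 781.5 + 480.72 = 1298.4 m.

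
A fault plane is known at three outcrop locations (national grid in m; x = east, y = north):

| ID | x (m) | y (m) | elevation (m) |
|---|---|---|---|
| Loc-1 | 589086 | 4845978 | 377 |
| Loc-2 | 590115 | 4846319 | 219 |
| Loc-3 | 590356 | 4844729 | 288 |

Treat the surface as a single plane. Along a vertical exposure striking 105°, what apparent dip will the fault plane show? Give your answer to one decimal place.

6.4°

Let the plane be z = a·x + b·y + c.
Loc-2−Loc-1: 1029a + 341b = −158;  Loc-3−Loc-1: 1270a − 1249b = −89.
Solving gives a = −0.13251, b = −0.06348.
Unit vector along 105° is (sin 105°, cos 105°) = (0.9659, -0.2588).
Slope in that direction = a·(0.9659) + b·(-0.2588) = −0.11156.
Apparent dip = arctan|0.11156| = 6.4° (true dip is 8.4°, so apparent ≤ true as expected).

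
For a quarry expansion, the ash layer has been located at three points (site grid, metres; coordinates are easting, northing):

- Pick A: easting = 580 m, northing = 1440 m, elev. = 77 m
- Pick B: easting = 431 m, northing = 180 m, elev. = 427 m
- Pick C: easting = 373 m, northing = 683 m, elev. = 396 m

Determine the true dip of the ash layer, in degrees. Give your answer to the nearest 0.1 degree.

43.2°

Two edge vectors: Pick A→Pick B = (-149, -1260, 350), Pick A→Pick C = (-207, -757, 319).
Normal n = (Pick A→Pick B) × (Pick A→Pick C) = (-136990, -24919, -148027).
So ∂z/∂easting = −n_x/n_z = −0.92544 and ∂z/∂northing = −n_y/n_z = −0.16834.
Gradient magnitude |∇z| = √(a² + b²) = √(0.85644 + 0.02834) = 0.94063.
True dip = arctan(0.94063) = 43.2°, dipping toward E (azimuth ≈ 080°).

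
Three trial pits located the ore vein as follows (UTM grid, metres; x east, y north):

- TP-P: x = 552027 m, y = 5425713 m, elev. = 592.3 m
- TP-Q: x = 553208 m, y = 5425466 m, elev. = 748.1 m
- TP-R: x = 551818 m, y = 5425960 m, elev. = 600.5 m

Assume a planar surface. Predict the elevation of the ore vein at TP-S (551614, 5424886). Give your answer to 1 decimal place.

Let the plane be z = a·x + b·y + c.
TP-Q−TP-P: 1181a − 247b = 155.8;  TP-R−TP-P: −209a + 247b = 8.2.
Solving gives a = 0.168724280, b = 0.175965079.
Then c = 592.3 − a·552027 − b·5425713 = −1047284.07.
At (551614, 5424886): z = 93070.7 + 954590.5 − 1047284.07 = 377.1 m.

377.1 m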